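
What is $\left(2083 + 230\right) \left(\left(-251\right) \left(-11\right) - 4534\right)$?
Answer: $-4100949$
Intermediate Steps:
$\left(2083 + 230\right) \left(\left(-251\right) \left(-11\right) - 4534\right) = 2313 \left(2761 - 4534\right) = 2313 \left(-1773\right) = -4100949$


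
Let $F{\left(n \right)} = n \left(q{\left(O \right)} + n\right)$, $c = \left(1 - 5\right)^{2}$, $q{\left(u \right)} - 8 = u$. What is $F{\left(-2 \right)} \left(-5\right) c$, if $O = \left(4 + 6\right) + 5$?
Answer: $3360$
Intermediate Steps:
$O = 15$ ($O = 10 + 5 = 15$)
$q{\left(u \right)} = 8 + u$
$c = 16$ ($c = \left(-4\right)^{2} = 16$)
$F{\left(n \right)} = n \left(23 + n\right)$ ($F{\left(n \right)} = n \left(\left(8 + 15\right) + n\right) = n \left(23 + n\right)$)
$F{\left(-2 \right)} \left(-5\right) c = - 2 \left(23 - 2\right) \left(-5\right) 16 = \left(-2\right) 21 \left(-5\right) 16 = \left(-42\right) \left(-5\right) 16 = 210 \cdot 16 = 3360$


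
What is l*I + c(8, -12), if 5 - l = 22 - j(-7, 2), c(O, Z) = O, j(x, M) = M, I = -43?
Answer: 653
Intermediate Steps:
l = -15 (l = 5 - (22 - 1*2) = 5 - (22 - 2) = 5 - 1*20 = 5 - 20 = -15)
l*I + c(8, -12) = -15*(-43) + 8 = 645 + 8 = 653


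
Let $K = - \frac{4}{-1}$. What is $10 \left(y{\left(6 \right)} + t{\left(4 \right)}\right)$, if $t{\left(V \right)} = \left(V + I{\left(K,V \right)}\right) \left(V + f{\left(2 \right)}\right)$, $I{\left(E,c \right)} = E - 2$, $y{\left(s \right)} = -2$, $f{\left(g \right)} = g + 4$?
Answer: $580$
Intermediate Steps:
$f{\left(g \right)} = 4 + g$
$K = 4$ ($K = \left(-4\right) \left(-1\right) = 4$)
$I{\left(E,c \right)} = -2 + E$ ($I{\left(E,c \right)} = E - 2 = -2 + E$)
$t{\left(V \right)} = \left(2 + V\right) \left(6 + V\right)$ ($t{\left(V \right)} = \left(V + \left(-2 + 4\right)\right) \left(V + \left(4 + 2\right)\right) = \left(V + 2\right) \left(V + 6\right) = \left(2 + V\right) \left(6 + V\right)$)
$10 \left(y{\left(6 \right)} + t{\left(4 \right)}\right) = 10 \left(-2 + \left(12 + 4^{2} + 8 \cdot 4\right)\right) = 10 \left(-2 + \left(12 + 16 + 32\right)\right) = 10 \left(-2 + 60\right) = 10 \cdot 58 = 580$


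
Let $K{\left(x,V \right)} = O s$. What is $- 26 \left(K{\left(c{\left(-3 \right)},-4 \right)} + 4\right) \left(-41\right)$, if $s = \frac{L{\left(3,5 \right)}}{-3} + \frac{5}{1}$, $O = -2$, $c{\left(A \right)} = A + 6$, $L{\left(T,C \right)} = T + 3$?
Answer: $-2132$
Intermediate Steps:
$L{\left(T,C \right)} = 3 + T$
$c{\left(A \right)} = 6 + A$
$s = 3$ ($s = \frac{3 + 3}{-3} + \frac{5}{1} = 6 \left(- \frac{1}{3}\right) + 5 \cdot 1 = -2 + 5 = 3$)
$K{\left(x,V \right)} = -6$ ($K{\left(x,V \right)} = \left(-2\right) 3 = -6$)
$- 26 \left(K{\left(c{\left(-3 \right)},-4 \right)} + 4\right) \left(-41\right) = - 26 \left(-6 + 4\right) \left(-41\right) = \left(-26\right) \left(-2\right) \left(-41\right) = 52 \left(-41\right) = -2132$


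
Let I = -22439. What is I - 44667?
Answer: -67106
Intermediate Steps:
I - 44667 = -22439 - 44667 = -67106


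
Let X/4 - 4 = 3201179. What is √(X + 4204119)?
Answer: √17008851 ≈ 4124.2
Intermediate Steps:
X = 12804732 (X = 16 + 4*3201179 = 16 + 12804716 = 12804732)
√(X + 4204119) = √(12804732 + 4204119) = √17008851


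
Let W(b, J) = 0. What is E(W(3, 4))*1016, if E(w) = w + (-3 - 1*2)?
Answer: -5080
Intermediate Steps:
E(w) = -5 + w (E(w) = w + (-3 - 2) = w - 5 = -5 + w)
E(W(3, 4))*1016 = (-5 + 0)*1016 = -5*1016 = -5080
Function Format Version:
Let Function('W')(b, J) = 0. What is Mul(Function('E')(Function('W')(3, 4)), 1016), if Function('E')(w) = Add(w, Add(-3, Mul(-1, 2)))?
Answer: -5080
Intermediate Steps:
Function('E')(w) = Add(-5, w) (Function('E')(w) = Add(w, Add(-3, -2)) = Add(w, -5) = Add(-5, w))
Mul(Function('E')(Function('W')(3, 4)), 1016) = Mul(Add(-5, 0), 1016) = Mul(-5, 1016) = -5080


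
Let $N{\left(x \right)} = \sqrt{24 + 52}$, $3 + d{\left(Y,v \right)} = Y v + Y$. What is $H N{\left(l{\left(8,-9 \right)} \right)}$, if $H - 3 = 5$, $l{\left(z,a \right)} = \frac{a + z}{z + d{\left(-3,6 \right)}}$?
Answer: $16 \sqrt{19} \approx 69.742$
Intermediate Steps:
$d{\left(Y,v \right)} = -3 + Y + Y v$ ($d{\left(Y,v \right)} = -3 + \left(Y v + Y\right) = -3 + \left(Y + Y v\right) = -3 + Y + Y v$)
$l{\left(z,a \right)} = \frac{a + z}{-24 + z}$ ($l{\left(z,a \right)} = \frac{a + z}{z - 24} = \frac{a + z}{-24 + z}$)
$H = 8$ ($H = 3 + 5 = 8$)
$N{\left(x \right)} = 2 \sqrt{19}$ ($N{\left(x \right)} = \sqrt{76} = 2 \sqrt{19}$)
$H N{\left(l{\left(8,-9 \right)} \right)} = 8 \cdot 2 \sqrt{19} = 16 \sqrt{19}$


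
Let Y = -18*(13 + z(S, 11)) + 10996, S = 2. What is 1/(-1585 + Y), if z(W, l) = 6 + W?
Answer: 1/9033 ≈ 0.00011071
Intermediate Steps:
Y = 10618 (Y = -18*(13 + (6 + 2)) + 10996 = -18*(13 + 8) + 10996 = -18*21 + 10996 = -378 + 10996 = 10618)
1/(-1585 + Y) = 1/(-1585 + 10618) = 1/9033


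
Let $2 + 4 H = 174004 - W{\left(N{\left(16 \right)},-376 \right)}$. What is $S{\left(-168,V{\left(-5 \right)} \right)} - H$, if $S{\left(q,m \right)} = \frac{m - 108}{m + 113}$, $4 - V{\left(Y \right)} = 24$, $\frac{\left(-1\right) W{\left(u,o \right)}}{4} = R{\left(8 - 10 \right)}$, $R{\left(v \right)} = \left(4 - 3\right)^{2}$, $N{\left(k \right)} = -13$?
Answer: $- \frac{8091535}{186} \approx -43503.0$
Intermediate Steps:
$R{\left(v \right)} = 1$ ($R{\left(v \right)} = 1^{2} = 1$)
$W{\left(u,o \right)} = -4$ ($W{\left(u,o \right)} = \left(-4\right) 1 = -4$)
$V{\left(Y \right)} = -20$ ($V{\left(Y \right)} = 4 - 24 = -20$)
$S{\left(q,m \right)} = \frac{-108 + m}{113 + m}$
$H = \frac{87003}{2}$ ($H = - \frac{1}{2} + \frac{174004 - -4}{4} = - \frac{1}{2} + \frac{174004 + 4}{4} = - \frac{1}{2} + \frac{1}{4} \cdot 174008 = - \frac{1}{2} + 43502 = \frac{87003}{2} \approx 43502.0$)
$S{\left(-168,V{\left(-5 \right)} \right)} - H = \frac{-108 - 20}{113 - 20} - \frac{87003}{2} = \frac{1}{93} \left(-128\right) - \frac{87003}{2} = - \frac{128}{93} - \frac{87003}{2} = - \frac{8091535}{186}$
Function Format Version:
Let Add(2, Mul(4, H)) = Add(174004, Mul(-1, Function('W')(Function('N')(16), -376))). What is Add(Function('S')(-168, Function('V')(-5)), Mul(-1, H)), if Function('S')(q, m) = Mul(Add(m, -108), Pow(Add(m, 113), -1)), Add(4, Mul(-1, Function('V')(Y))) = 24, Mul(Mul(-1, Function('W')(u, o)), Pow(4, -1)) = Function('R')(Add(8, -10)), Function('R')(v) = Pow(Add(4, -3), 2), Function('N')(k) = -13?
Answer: Rational(-8091535, 186) ≈ -43503.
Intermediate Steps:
Function('R')(v) = 1 (Function('R')(v) = Pow(1, 2) = 1)
Function('W')(u, o) = -4 (Function('W')(u, o) = Mul(-4, 1) = -4)
Function('V')(Y) = -20 (Function('V')(Y) = Add(4, Mul(-1, 24)) = Add(4, -24) = -20)
Function('S')(q, m) = Mul(Pow(Add(113, m), -1), Add(-108, m)) (Function('S')(q, m) = Mul(Add(-108, m), Pow(Add(113, m), -1)) = Mul(Pow(Add(113, m), -1), Add(-108, m)))
H = Rational(87003, 2) (H = Add(Rational(-1, 2), Mul(Rational(1, 4), Add(174004, Mul(-1, -4)))) = Add(Rational(-1, 2), Mul(Rational(1, 4), Add(174004, 4))) = Add(Rational(-1, 2), Mul(Rational(1, 4), 174008)) = Add(Rational(-1, 2), 43502) = Rational(87003, 2) ≈ 43502.)
Add(Function('S')(-168, Function('V')(-5)), Mul(-1, H)) = Add(Mul(Pow(Add(113, -20), -1), Add(-108, -20)), Mul(-1, Rational(87003, 2))) = Add(Mul(Pow(93, -1), -128), Rational(-87003, 2)) = Add(Mul(Rational(1, 93), -128), Rational(-87003, 2)) = Add(Rational(-128, 93), Rational(-87003, 2)) = Rational(-8091535, 186)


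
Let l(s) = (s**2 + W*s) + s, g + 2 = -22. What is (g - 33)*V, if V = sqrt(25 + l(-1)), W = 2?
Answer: -57*sqrt(23) ≈ -273.36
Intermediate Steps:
g = -24 (g = -2 - 22 = -24)
l(s) = s**2 + 3*s (l(s) = (s**2 + 2*s) + s = s**2 + 3*s)
V = sqrt(23) (V = sqrt(25 - (3 - 1)) = sqrt(25 - 1*2) = sqrt(25 - 2) = sqrt(23) ≈ 4.7958)
(g - 33)*V = (-24 - 33)*sqrt(23) = -57*sqrt(23)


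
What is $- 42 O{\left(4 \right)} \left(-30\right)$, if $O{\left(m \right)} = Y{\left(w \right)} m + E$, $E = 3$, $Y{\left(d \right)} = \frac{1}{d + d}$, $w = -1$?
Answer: $1260$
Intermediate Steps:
$Y{\left(d \right)} = \frac{1}{2 d}$
$O{\left(m \right)} = 3 - \frac{m}{2}$ ($O{\left(m \right)} = \frac{1}{2 \left(-1\right)} m + 3 = \frac{1}{2} \left(-1\right) m + 3 = - \frac{m}{2} + 3 = 3 - \frac{m}{2}$)
$- 42 O{\left(4 \right)} \left(-30\right) = - 42 \left(3 - 2\right) \left(-30\right) = \left(-42\right) 1 \left(-30\right) = \left(-42\right) \left(-30\right) = 1260$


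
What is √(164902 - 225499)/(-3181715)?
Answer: -3*I*√6733/3181715 ≈ -7.7368e-5*I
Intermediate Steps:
√(164902 - 225499)/(-3181715) = √(-60597)*(-1/3181715) = (3*I*√6733)*(-1/3181715) = -3*I*√6733/3181715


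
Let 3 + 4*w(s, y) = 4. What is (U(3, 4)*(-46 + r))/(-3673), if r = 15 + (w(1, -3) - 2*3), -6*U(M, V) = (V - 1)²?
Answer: -441/29384 ≈ -0.015008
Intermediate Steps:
U(M, V) = -(-1 + V)²/6 (U(M, V) = -(V - 1)²/6 = -(-1 + V)²/6)
w(s, y) = ¼ (w(s, y) = -¾ + (¼)*4 = -¾ + 1 = ¼)
r = 37/4 (r = 15 + (¼ - 2*3) = 15 + (¼ - 6) = 15 - 23/4 = 37/4 ≈ 9.2500)
(U(3, 4)*(-46 + r))/(-3673) = ((-(-1 + 4)²/6)*(-46 + 37/4))/(-3673) = (-⅙*3²*(-147/4))*(-1/3673) = (-⅙*9*(-147/4))*(-1/3673) = -3/2*(-147/4)*(-1/3673) = (441/8)*(-1/3673) = -441/29384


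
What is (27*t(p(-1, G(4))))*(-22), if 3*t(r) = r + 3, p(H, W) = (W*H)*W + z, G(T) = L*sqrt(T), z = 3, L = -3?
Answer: 5940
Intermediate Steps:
G(T) = -3*sqrt(T)
p(H, W) = 3 + H*W**2 (p(H, W) = (W*H)*W + 3 = (H*W)*W + 3 = H*W**2 + 3 = 3 + H*W**2)
t(r) = 1 + r/3 (t(r) = (r + 3)/3 = (3 + r)/3 = 1 + r/3)
(27*t(p(-1, G(4))))*(-22) = (27*(1 + (3 - (-3*sqrt(4))**2)/3))*(-22) = (27*(1 + (3 - (-3*2)**2)/3))*(-22) = (27*(1 + (3 - 1*(-6)**2)/3))*(-22) = (27*(1 + (3 - 1*36)/3))*(-22) = (27*(1 + (3 - 36)/3))*(-22) = (27*(1 + (1/3)*(-33)))*(-22) = (27*(1 - 11))*(-22) = (27*(-10))*(-22) = -270*(-22) = 5940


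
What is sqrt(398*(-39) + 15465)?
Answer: I*sqrt(57) ≈ 7.5498*I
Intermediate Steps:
sqrt(398*(-39) + 15465) = sqrt(-15522 + 15465) = sqrt(-57) = I*sqrt(57)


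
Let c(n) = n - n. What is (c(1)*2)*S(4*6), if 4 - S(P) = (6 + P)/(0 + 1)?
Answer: 0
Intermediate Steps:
S(P) = -2 - P (S(P) = 4 - (6 + P)/(0 + 1) = 4 - (6 + P)/1 = 4 - (6 + P) = 4 + (-6 - P) = -2 - P)
c(n) = 0
(c(1)*2)*S(4*6) = (0*2)*(-2 - 4*6) = 0*(-2 - 1*24) = 0*(-2 - 24) = 0*(-26) = 0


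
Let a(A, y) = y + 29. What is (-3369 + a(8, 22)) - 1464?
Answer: -4782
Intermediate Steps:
a(A, y) = 29 + y
(-3369 + a(8, 22)) - 1464 = (-3369 + (29 + 22)) - 1464 = (-3369 + 51) - 1464 = -3318 - 1464 = -4782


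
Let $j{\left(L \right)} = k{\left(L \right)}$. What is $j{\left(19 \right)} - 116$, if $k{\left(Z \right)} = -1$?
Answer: $-117$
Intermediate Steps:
$j{\left(L \right)} = -1$
$j{\left(19 \right)} - 116 = -1 - 116 = -117$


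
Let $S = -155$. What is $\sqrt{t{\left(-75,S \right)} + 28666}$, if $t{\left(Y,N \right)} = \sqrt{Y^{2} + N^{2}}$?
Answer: $\sqrt{28666 + 5 \sqrt{1186}} \approx 169.82$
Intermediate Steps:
$t{\left(Y,N \right)} = \sqrt{N^{2} + Y^{2}}$
$\sqrt{t{\left(-75,S \right)} + 28666} = \sqrt{\sqrt{\left(-155\right)^{2} + \left(-75\right)^{2}} + 28666} = \sqrt{\sqrt{24025 + 5625} + 28666} = \sqrt{\sqrt{29650} + 28666} = \sqrt{5 \sqrt{1186} + 28666} = \sqrt{28666 + 5 \sqrt{1186}}$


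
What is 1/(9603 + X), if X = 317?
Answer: 1/9920 ≈ 0.00010081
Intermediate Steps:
1/(9603 + X) = 1/(9603 + 317) = 1/9920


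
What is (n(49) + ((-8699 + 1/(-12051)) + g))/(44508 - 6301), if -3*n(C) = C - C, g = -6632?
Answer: -184753882/460432557 ≈ -0.40126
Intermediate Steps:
n(C) = 0 (n(C) = -(C - C)/3 = -1/3*0 = 0)
(n(49) + ((-8699 + 1/(-12051)) + g))/(44508 - 6301) = (0 + ((-8699 + 1/(-12051)) - 6632))/(44508 - 6301) = (0 + ((-8699 - 1/12051) - 6632))/38207 = (0 + (-104831650/12051 - 6632))*(1/38207) = (0 - 184753882/12051)*(1/38207) = -184753882/12051*1/38207 = -184753882/460432557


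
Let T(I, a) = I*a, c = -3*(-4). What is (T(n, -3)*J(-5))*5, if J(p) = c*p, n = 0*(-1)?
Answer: 0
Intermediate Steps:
n = 0
c = 12
J(p) = 12*p
(T(n, -3)*J(-5))*5 = ((0*(-3))*(12*(-5)))*5 = (0*(-60))*5 = 0*5 = 0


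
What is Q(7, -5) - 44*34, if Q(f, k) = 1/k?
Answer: -7481/5 ≈ -1496.2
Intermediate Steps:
Q(7, -5) - 44*34 = 1/(-5) - 44*34 = -⅕ - 1496 = -7481/5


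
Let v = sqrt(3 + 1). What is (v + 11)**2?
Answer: 169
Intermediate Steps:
v = 2 (v = sqrt(4) = 2)
(v + 11)**2 = (2 + 11)**2 = 13**2 = 169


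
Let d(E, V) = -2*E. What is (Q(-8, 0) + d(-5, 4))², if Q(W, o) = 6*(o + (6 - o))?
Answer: 2116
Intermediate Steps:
Q(W, o) = 36 (Q(W, o) = 6*6 = 36)
(Q(-8, 0) + d(-5, 4))² = (36 - 2*(-5))² = (36 + 10)² = 46² = 2116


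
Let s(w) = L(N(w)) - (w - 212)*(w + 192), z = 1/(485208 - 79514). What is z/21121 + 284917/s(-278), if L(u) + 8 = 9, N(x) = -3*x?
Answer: -2441357748521019/361074889061386 ≈ -6.7614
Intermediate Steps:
L(u) = 1 (L(u) = -8 + 9 = 1)
z = 1/405694 ≈ 2.4649e-6
s(w) = 1 - (-212 + w)*(192 + w) (s(w) = 1 - (w - 212)*(w + 192) = 1 - (-212 + w)*(192 + w))
z/21121 + 284917/s(-278) = (1/405694)/21121 + 284917/(40705 - 1*(-278)² + 20*(-278)) = (1/405694)*(1/21121) + 284917/(40705 - 1*77284 - 5560) = 1/8568662974 + 284917/(40705 - 77284 - 5560) = 1/8568662974 + 284917/(-42139) = 1/8568662974 + 284917*(-1/42139) = 1/8568662974 - 284917/42139 = -2441357748521019/361074889061386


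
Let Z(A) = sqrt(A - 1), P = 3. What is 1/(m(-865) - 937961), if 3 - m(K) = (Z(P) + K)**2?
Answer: -337237/568642773685 - 346*sqrt(2)/568642773685 ≈ -5.9392e-7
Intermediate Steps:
Z(A) = sqrt(-1 + A)
m(K) = 3 - (K + sqrt(2))**2 (m(K) = 3 - (sqrt(-1 + 3) + K)**2 = 3 - (sqrt(2) + K)**2 = 3 - (K + sqrt(2))**2)
1/(m(-865) - 937961) = 1/((3 - (-865 + sqrt(2))**2) - 937961) = 1/(-937958 - (-865 + sqrt(2))**2)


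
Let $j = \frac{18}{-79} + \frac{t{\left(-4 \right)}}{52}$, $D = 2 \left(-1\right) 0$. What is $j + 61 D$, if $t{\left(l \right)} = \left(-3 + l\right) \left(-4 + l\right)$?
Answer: $\frac{872}{1027} \approx 0.84908$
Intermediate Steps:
$D = 0$ ($D = \left(-2\right) 0 = 0$)
$t{\left(l \right)} = \left(-4 + l\right) \left(-3 + l\right)$
$j = \frac{872}{1027}$ ($j = \frac{18}{-79} + \frac{12 + \left(-4\right)^{2} - -28}{52} = 18 \left(- \frac{1}{79}\right) + \left(12 + 16 + 28\right) \frac{1}{52} = - \frac{18}{79} + 56 \cdot \frac{1}{52} = - \frac{18}{79} + \frac{14}{13} = \frac{872}{1027} \approx 0.84908$)
$j + 61 D = \frac{872}{1027} + 61 \cdot 0 = \frac{872}{1027} + 0 = \frac{872}{1027}$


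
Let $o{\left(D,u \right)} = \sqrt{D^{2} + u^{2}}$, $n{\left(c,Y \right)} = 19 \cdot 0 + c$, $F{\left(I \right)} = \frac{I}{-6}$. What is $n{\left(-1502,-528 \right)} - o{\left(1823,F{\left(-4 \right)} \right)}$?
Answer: $-1502 - \frac{\sqrt{29909965}}{3} \approx -3325.0$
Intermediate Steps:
$F{\left(I \right)} = - \frac{I}{6}$ ($F{\left(I \right)} = I \left(- \frac{1}{6}\right) = - \frac{I}{6}$)
$n{\left(c,Y \right)} = c$ ($n{\left(c,Y \right)} = 0 + c = c$)
$n{\left(-1502,-528 \right)} - o{\left(1823,F{\left(-4 \right)} \right)} = -1502 - \sqrt{1823^{2} + \left(\left(- \frac{1}{6}\right) \left(-4\right)\right)^{2}} = -1502 - \sqrt{3323329 + \left(\frac{2}{3}\right)^{2}} = -1502 - \sqrt{3323329 + \frac{4}{9}} = -1502 - \sqrt{\frac{29909965}{9}} = -1502 - \frac{\sqrt{29909965}}{3}$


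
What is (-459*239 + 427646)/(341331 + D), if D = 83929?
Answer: 63589/85052 ≈ 0.74765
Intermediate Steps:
(-459*239 + 427646)/(341331 + D) = (-459*239 + 427646)/(341331 + 83929) = (-109701 + 427646)/425260 = 317945*(1/425260) = 63589/85052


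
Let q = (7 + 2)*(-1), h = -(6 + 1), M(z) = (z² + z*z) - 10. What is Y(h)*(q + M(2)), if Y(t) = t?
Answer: 77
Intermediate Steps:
M(z) = -10 + 2*z² (M(z) = (z² + z²) - 10 = 2*z² - 10 = -10 + 2*z²)
h = -7 (h = -1*7 = -7)
q = -9 (q = 9*(-1) = -9)
Y(h)*(q + M(2)) = -7*(-9 + (-10 + 2*2²)) = -7*(-9 + (-10 + 2*4)) = -7*(-9 + (-10 + 8)) = -7*(-9 - 2) = -7*(-11) = 77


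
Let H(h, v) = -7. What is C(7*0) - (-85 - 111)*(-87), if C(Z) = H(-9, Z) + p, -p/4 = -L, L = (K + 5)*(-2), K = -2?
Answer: -17083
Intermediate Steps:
L = -6 (L = (-2 + 5)*(-2) = 3*(-2) = -6)
p = -24 (p = -(-4)*(-6) = -4*6 = -24)
C(Z) = -31 (C(Z) = -7 - 24 = -31)
C(7*0) - (-85 - 111)*(-87) = -31 - (-85 - 111)*(-87) = -31 - (-196)*(-87) = -31 - 1*17052 = -31 - 17052 = -17083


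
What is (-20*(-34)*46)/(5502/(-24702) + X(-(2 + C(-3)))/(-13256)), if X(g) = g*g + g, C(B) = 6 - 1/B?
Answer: -7681970243520/55833059 ≈ -1.3759e+5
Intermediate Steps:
X(g) = g + g**2 (X(g) = g**2 + g = g + g**2)
(-20*(-34)*46)/(5502/(-24702) + X(-(2 + C(-3)))/(-13256)) = (-20*(-34)*46)/(5502/(-24702) + ((-(2 + (6 - 1/(-3))))*(1 - (2 + (6 - 1/(-3)))))/(-13256)) = (680*46)/(5502*(-1/24702) + ((-(2 + (6 - 1*(-1/3))))*(1 - (2 + (6 - 1*(-1/3)))))*(-1/13256)) = 31280/(-917/4117 + ((-(2 + (6 + 1/3)))*(1 - (2 + (6 + 1/3))))*(-1/13256)) = 31280/(-917/4117 + ((-(2 + 19/3))*(1 - (2 + 19/3)))*(-1/13256)) = 31280/(-917/4117 + ((-1*25/3)*(1 - 1*25/3))*(-1/13256)) = 31280/(-917/4117 - 25*(1 - 25/3)/3*(-1/13256)) = 31280/(-917/4117 - 25/3*(-22/3)*(-1/13256)) = 31280/(-917/4117 + (550/9)*(-1/13256)) = 31280/(-917/4117 - 275/59652) = 31280/(-55833059/245587284) = 31280*(-245587284/55833059) = -7681970243520/55833059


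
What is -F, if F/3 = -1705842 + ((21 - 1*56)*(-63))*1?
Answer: 5110911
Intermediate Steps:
F = -5110911 (F = 3*(-1705842 + ((21 - 1*56)*(-63))*1) = 3*(-1705842 + ((21 - 56)*(-63))*1) = 3*(-1705842 - 35*(-63)*1) = 3*(-1705842 + 2205*1) = 3*(-1705842 + 2205) = 3*(-1703637) = -5110911)
-F = -1*(-5110911) = 5110911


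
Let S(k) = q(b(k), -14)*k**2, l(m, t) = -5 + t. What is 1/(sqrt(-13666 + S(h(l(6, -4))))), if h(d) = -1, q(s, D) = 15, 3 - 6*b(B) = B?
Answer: -I*sqrt(13651)/13651 ≈ -0.0085589*I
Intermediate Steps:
b(B) = 1/2 - B/6
S(k) = 15*k**2
1/(sqrt(-13666 + S(h(l(6, -4))))) = 1/(sqrt(-13666 + 15*(-1)**2)) = 1/(sqrt(-13666 + 15*1)) = 1/(sqrt(-13666 + 15)) = 1/(sqrt(-13651)) = 1/(I*sqrt(13651)) = -I*sqrt(13651)/13651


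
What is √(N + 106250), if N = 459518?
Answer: 2*√141442 ≈ 752.18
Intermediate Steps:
√(N + 106250) = √(459518 + 106250) = √565768 = 2*√141442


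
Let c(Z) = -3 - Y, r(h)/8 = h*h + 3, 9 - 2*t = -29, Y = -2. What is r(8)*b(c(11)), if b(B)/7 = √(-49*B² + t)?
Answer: 3752*I*√30 ≈ 20551.0*I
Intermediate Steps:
t = 19 (t = 9/2 - ½*(-29) = 9/2 + 29/2 = 19)
r(h) = 24 + 8*h² (r(h) = 8*(h*h + 3) = 8*(h² + 3) = 8*(3 + h²) = 24 + 8*h²)
c(Z) = -1 (c(Z) = -3 - 1*(-2) = -3 + 2 = -1)
b(B) = 7*√(19 - 49*B²) (b(B) = 7*√(-49*B² + 19) = 7*√(19 - 49*B²))
r(8)*b(c(11)) = (24 + 8*8²)*(7*√(19 - 49*(-1)²)) = (24 + 8*64)*(7*√(19 - 49*1)) = (24 + 512)*(7*√(19 - 49)) = 536*(7*√(-30)) = 536*(7*(I*√30)) = 536*(7*I*√30) = 3752*I*√30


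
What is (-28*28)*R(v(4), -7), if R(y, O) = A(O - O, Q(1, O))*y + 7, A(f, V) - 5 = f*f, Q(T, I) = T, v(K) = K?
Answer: -21168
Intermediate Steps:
A(f, V) = 5 + f² (A(f, V) = 5 + f*f = 5 + f²)
R(y, O) = 7 + 5*y (R(y, O) = (5 + (O - O)²)*y + 7 = (5 + 0²)*y + 7 = (5 + 0)*y + 7 = 5*y + 7 = 7 + 5*y)
(-28*28)*R(v(4), -7) = (-28*28)*(7 + 5*4) = -784*(7 + 20) = -784*27 = -21168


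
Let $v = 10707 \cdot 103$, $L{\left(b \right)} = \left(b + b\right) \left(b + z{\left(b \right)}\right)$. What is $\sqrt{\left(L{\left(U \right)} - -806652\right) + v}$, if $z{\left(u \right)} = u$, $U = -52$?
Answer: $\sqrt{1920289} \approx 1385.7$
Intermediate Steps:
$L{\left(b \right)} = 4 b^{2}$ ($L{\left(b \right)} = \left(b + b\right) \left(b + b\right) = 2 b 2 b = 4 b^{2}$)
$v = 1102821$
$\sqrt{\left(L{\left(U \right)} - -806652\right) + v} = \sqrt{\left(4 \left(-52\right)^{2} - -806652\right) + 1102821} = \sqrt{\left(4 \cdot 2704 + 806652\right) + 1102821} = \sqrt{\left(10816 + 806652\right) + 1102821} = \sqrt{817468 + 1102821} = \sqrt{1920289}$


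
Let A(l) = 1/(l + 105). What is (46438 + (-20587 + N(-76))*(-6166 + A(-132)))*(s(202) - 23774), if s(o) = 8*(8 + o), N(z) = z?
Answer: -76031906663170/27 ≈ -2.8160e+12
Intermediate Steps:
A(l) = 1/(105 + l)
s(o) = 64 + 8*o
(46438 + (-20587 + N(-76))*(-6166 + A(-132)))*(s(202) - 23774) = (46438 + (-20587 - 76)*(-6166 + 1/(105 - 132)))*((64 + 8*202) - 23774) = (46438 - 20663*(-6166 + 1/(-27)))*((64 + 1616) - 23774) = (46438 - 20663*(-6166 - 1/27))*(1680 - 23774) = (46438 - 20663*(-166483/27))*(-22094) = (46438 + 3440038229/27)*(-22094) = (3441292055/27)*(-22094) = -76031906663170/27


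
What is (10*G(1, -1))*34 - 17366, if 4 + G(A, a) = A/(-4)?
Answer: -18811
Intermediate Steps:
G(A, a) = -4 - A/4 (G(A, a) = -4 + A/(-4) = -4 + A*(-1/4) = -4 - A/4)
(10*G(1, -1))*34 - 17366 = (10*(-4 - 1/4*1))*34 - 17366 = (10*(-4 - 1/4))*34 - 17366 = (10*(-17/4))*34 - 17366 = -85/2*34 - 17366 = -1445 - 17366 = -18811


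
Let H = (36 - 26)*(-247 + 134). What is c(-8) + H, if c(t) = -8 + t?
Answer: -1146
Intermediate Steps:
H = -1130 (H = 10*(-113) = -1130)
c(-8) + H = (-8 - 8) - 1130 = -16 - 1130 = -1146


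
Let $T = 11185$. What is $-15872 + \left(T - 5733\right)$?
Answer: $-10420$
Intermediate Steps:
$-15872 + \left(T - 5733\right) = -15872 + \left(11185 - 5733\right) = -15872 + 5452 = -10420$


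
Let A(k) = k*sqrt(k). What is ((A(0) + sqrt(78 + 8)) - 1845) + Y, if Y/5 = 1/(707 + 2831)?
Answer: -6527605/3538 + sqrt(86) ≈ -1835.7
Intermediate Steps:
A(k) = k**(3/2)
Y = 5/3538 (Y = 5/(707 + 2831) = 5/3538 ≈ 0.0014132)
((A(0) + sqrt(78 + 8)) - 1845) + Y = ((0**(3/2) + sqrt(78 + 8)) - 1845) + 5/3538 = ((0 + sqrt(86)) - 1845) + 5/3538 = (sqrt(86) - 1845) + 5/3538 = (-1845 + sqrt(86)) + 5/3538 = -6527605/3538 + sqrt(86)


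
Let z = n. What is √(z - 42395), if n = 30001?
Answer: I*√12394 ≈ 111.33*I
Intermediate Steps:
z = 30001
√(z - 42395) = √(30001 - 42395) = √(-12394) = I*√12394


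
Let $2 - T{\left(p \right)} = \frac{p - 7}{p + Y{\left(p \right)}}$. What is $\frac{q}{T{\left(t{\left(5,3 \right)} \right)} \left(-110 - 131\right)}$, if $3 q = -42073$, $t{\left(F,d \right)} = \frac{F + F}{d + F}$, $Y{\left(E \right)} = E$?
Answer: $\frac{420730}{31089} \approx 13.533$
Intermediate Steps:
$t{\left(F,d \right)} = \frac{2 F}{F + d}$
$q = - \frac{42073}{3}$ ($q = \frac{1}{3} \left(-42073\right) = - \frac{42073}{3} \approx -14024.0$)
$T{\left(p \right)} = 2 - \frac{-7 + p}{2 p}$ ($T{\left(p \right)} = 2 - \frac{p - 7}{p + p} = 2 - \frac{-7 + p}{2 p}$)
$\frac{q}{T{\left(t{\left(5,3 \right)} \right)} \left(-110 - 131\right)} = - \frac{42073}{3 \frac{7 + 3 \cdot 2 \cdot 5 \frac{1}{5 + 3}}{2 \cdot 2 \cdot 5 \frac{1}{5 + 3}} \left(-110 - 131\right)} = - \frac{42073}{3 \frac{7 + 3 \cdot 2 \cdot 5 \cdot \frac{1}{8}}{2 \cdot 2 \cdot 5 \cdot \frac{1}{8}} \left(-241\right)} = - \frac{42073}{3 \frac{7 + 3 \cdot \frac{5}{4}}{2 \cdot \frac{5}{4}} \left(-241\right)} = - \frac{42073}{3 \cdot \frac{1}{2} \cdot \frac{4}{5} \left(7 + \frac{15}{4}\right) \left(-241\right)} = - \frac{42073}{3 \cdot \frac{1}{2} \cdot \frac{4}{5} \cdot \frac{43}{4} \left(-241\right)} = - \frac{42073}{3 \cdot \frac{43}{10} \left(-241\right)} = - \frac{42073}{3 \left(- \frac{10363}{10}\right)} = \left(- \frac{42073}{3}\right) \left(- \frac{10}{10363}\right) = \frac{420730}{31089}$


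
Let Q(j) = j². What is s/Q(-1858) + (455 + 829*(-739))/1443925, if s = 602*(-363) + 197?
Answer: -2428582650189/4984665903700 ≈ -0.48721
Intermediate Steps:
s = -218329 (s = -218526 + 197 = -218329)
s/Q(-1858) + (455 + 829*(-739))/1443925 = -218329/((-1858)²) + (455 + 829*(-739))/1443925 = -218329/3452164 + (455 - 612631)*(1/1443925) = -218329*1/3452164 - 612176*1/1443925 = -218329/3452164 - 612176/1443925 = -2428582650189/4984665903700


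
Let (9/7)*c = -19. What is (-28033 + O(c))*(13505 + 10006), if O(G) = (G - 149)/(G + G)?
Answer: -87640826172/133 ≈ -6.5895e+8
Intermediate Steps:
c = -133/9 (c = (7/9)*(-19) = -133/9 ≈ -14.778)
O(G) = (-149 + G)/(2*G) (O(G) = (-149 + G)/((2*G)) = (-149 + G)*(1/(2*G)) = (-149 + G)/(2*G))
(-28033 + O(c))*(13505 + 10006) = (-28033 + (-149 - 133/9)/(2*(-133/9)))*(13505 + 10006) = (-28033 + (½)*(-9/133)*(-1474/9))*23511 = (-28033 + 737/133)*23511 = -3727652/133*23511 = -87640826172/133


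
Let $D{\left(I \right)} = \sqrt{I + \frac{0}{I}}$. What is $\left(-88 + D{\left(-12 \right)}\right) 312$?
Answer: $-27456 + 624 i \sqrt{3} \approx -27456.0 + 1080.8 i$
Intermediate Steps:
$D{\left(I \right)} = \sqrt{I}$ ($D{\left(I \right)} = \sqrt{I + 0} = \sqrt{I}$)
$\left(-88 + D{\left(-12 \right)}\right) 312 = \left(-88 + \sqrt{-12}\right) 312 = \left(-88 + 2 i \sqrt{3}\right) 312 = -27456 + 624 i \sqrt{3}$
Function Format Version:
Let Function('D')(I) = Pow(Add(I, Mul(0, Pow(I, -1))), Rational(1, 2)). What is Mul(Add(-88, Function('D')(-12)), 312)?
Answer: Add(-27456, Mul(624, I, Pow(3, Rational(1, 2)))) ≈ Add(-27456., Mul(1080.8, I))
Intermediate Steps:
Function('D')(I) = Pow(I, Rational(1, 2)) (Function('D')(I) = Pow(Add(I, 0), Rational(1, 2)) = Pow(I, Rational(1, 2)))
Mul(Add(-88, Function('D')(-12)), 312) = Mul(Add(-88, Pow(-12, Rational(1, 2))), 312) = Mul(Add(-88, Mul(2, I, Pow(3, Rational(1, 2)))), 312) = Add(-27456, Mul(624, I, Pow(3, Rational(1, 2))))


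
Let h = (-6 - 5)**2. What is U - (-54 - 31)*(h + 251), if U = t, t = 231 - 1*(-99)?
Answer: 31950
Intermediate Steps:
h = 121 (h = (-11)**2 = 121)
t = 330 (t = 231 + 99 = 330)
U = 330
U - (-54 - 31)*(h + 251) = 330 - (-54 - 31)*(121 + 251) = 330 - (-85)*372 = 330 - 1*(-31620) = 330 + 31620 = 31950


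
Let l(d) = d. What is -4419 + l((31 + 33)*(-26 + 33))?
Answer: -3971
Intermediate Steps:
-4419 + l((31 + 33)*(-26 + 33)) = -4419 + (31 + 33)*(-26 + 33) = -4419 + 64*7 = -4419 + 448 = -3971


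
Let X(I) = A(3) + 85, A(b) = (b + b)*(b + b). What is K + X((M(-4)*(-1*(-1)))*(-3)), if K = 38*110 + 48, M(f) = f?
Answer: 4349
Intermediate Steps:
A(b) = 4*b² (A(b) = (2*b)*(2*b) = 4*b²)
K = 4228 (K = 4180 + 48 = 4228)
X(I) = 121 (X(I) = 4*3² + 85 = 4*9 + 85 = 36 + 85 = 121)
K + X((M(-4)*(-1*(-1)))*(-3)) = 4228 + 121 = 4349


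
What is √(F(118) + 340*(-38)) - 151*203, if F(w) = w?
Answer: -30653 + I*√12802 ≈ -30653.0 + 113.15*I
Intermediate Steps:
√(F(118) + 340*(-38)) - 151*203 = √(118 + 340*(-38)) - 151*203 = √(118 - 12920) - 1*30653 = √(-12802) - 30653 = I*√12802 - 30653 = -30653 + I*√12802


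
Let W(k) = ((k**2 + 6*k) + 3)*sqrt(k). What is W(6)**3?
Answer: 2531250*sqrt(6) ≈ 6.2003e+6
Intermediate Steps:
W(k) = sqrt(k)*(3 + k**2 + 6*k) (W(k) = (3 + k**2 + 6*k)*sqrt(k) = sqrt(k)*(3 + k**2 + 6*k))
W(6)**3 = (sqrt(6)*(3 + 6**2 + 6*6))**3 = (sqrt(6)*(3 + 36 + 36))**3 = (sqrt(6)*75)**3 = (75*sqrt(6))**3 = 2531250*sqrt(6)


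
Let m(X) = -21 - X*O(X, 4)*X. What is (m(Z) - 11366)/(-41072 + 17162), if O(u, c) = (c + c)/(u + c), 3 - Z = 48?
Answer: 450667/980310 ≈ 0.45972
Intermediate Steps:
Z = -45 (Z = 3 - 1*48 = 3 - 48 = -45)
O(u, c) = 2*c/(c + u) (O(u, c) = (2*c)/(c + u) = 2*c/(c + u))
m(X) = -21 - 8*X²/(4 + X) (m(X) = -21 - X*(2*4/(4 + X))*X = -21 - X*(8/(4 + X))*X = -21 - 8*X/(4 + X)*X = -21 - 8*X²/(4 + X))
(m(Z) - 11366)/(-41072 + 17162) = ((-84 - 21*(-45) - 8*(-45)²)/(4 - 45) - 11366)/(-41072 + 17162) = ((-84 + 945 - 8*2025)/(-41) - 11366)/(-23910) = (-(-84 + 945 - 16200)/41 - 11366)*(-1/23910) = (-1/41*(-15339) - 11366)*(-1/23910) = (15339/41 - 11366)*(-1/23910) = -450667/41*(-1/23910) = 450667/980310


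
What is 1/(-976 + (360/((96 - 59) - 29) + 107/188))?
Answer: -188/174921 ≈ -0.0010748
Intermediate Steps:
1/(-976 + (360/((96 - 59) - 29) + 107/188)) = 1/(-976 + (360/(37 - 29) + 107*(1/188))) = 1/(-976 + (360/8 + 107/188)) = 1/(-976 + (360*(⅛) + 107/188)) = 1/(-976 + (45 + 107/188)) = 1/(-976 + 8567/188) = 1/(-174921/188) = -188/174921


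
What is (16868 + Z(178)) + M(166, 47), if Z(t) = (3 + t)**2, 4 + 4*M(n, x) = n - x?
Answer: 198631/4 ≈ 49658.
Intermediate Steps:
M(n, x) = -1 - x/4 + n/4 (M(n, x) = -1 + (n - x)/4 = -1 + (-x/4 + n/4) = -1 - x/4 + n/4)
(16868 + Z(178)) + M(166, 47) = (16868 + (3 + 178)**2) + (-1 - 1/4*47 + (1/4)*166) = (16868 + 181**2) + (-1 - 47/4 + 83/2) = (16868 + 32761) + 115/4 = 49629 + 115/4 = 198631/4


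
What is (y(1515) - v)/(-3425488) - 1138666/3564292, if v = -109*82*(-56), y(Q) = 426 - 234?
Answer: -66160722403/381544983578 ≈ -0.17340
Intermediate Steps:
y(Q) = 192
v = 500528 (v = -8938*(-56) = 500528)
(y(1515) - v)/(-3425488) - 1138666/3564292 = (192 - 1*500528)/(-3425488) - 1138666/3564292 = (192 - 500528)*(-1/3425488) - 1138666*1/3564292 = -500336*(-1/3425488) - 569333/1782146 = 31271/214093 - 569333/1782146 = -66160722403/381544983578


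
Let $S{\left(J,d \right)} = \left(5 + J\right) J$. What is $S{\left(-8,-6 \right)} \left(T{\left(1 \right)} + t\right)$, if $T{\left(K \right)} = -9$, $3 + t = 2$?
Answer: $-240$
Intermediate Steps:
$t = -1$ ($t = -3 + 2 = -1$)
$S{\left(J,d \right)} = J \left(5 + J\right)$
$S{\left(-8,-6 \right)} \left(T{\left(1 \right)} + t\right) = - 8 \left(5 - 8\right) \left(-9 - 1\right) = \left(-8\right) \left(-3\right) \left(-10\right) = 24 \left(-10\right) = -240$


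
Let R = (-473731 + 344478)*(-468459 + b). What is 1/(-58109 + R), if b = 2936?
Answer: 1/60170186210 ≈ 1.6620e-11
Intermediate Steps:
R = 60170244319 (R = (-473731 + 344478)*(-468459 + 2936) = -129253*(-465523) = 60170244319)
1/(-58109 + R) = 1/(-58109 + 60170244319) = 1/60170186210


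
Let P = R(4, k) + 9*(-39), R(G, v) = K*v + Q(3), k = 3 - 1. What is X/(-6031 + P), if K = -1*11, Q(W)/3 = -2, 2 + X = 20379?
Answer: -20377/6410 ≈ -3.1789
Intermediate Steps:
X = 20377 (X = -2 + 20379 = 20377)
Q(W) = -6 (Q(W) = 3*(-2) = -6)
k = 2
K = -11
R(G, v) = -6 - 11*v (R(G, v) = -11*v - 6 = -6 - 11*v)
P = -379 (P = (-6 - 11*2) + 9*(-39) = (-6 - 22) - 351 = -28 - 351 = -379)
X/(-6031 + P) = 20377/(-6031 - 379) = 20377/(-6410) = 20377*(-1/6410) = -20377/6410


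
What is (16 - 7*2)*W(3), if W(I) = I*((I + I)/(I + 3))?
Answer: 6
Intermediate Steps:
W(I) = 2*I²/(3 + I) (W(I) = I*((2*I)/(3 + I)) = I*(2*I/(3 + I)) = 2*I²/(3 + I))
(16 - 7*2)*W(3) = (16 - 7*2)*(2*3²/(3 + 3)) = (16 - 14)*(2*9/6) = 2*(2*9*(⅙)) = 2*3 = 6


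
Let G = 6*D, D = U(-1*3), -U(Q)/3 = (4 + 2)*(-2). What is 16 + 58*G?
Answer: 12544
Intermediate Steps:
U(Q) = 36 (U(Q) = -3*(4 + 2)*(-2) = -18*(-2) = -3*(-12) = 36)
D = 36
G = 216 (G = 6*36 = 216)
16 + 58*G = 16 + 58*216 = 16 + 12528 = 12544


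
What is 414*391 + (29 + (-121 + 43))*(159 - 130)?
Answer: 160453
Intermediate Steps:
414*391 + (29 + (-121 + 43))*(159 - 130) = 161874 + (29 - 78)*29 = 161874 - 49*29 = 161874 - 1421 = 160453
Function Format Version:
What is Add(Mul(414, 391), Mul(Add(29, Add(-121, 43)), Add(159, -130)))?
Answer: 160453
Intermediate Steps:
Add(Mul(414, 391), Mul(Add(29, Add(-121, 43)), Add(159, -130))) = Add(161874, Mul(Add(29, -78), 29)) = Add(161874, Mul(-49, 29)) = Add(161874, -1421) = 160453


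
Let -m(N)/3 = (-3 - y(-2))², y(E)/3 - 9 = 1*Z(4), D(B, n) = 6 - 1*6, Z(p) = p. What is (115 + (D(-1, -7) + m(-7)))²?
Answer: 26801329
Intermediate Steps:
D(B, n) = 0 (D(B, n) = 6 - 6 = 0)
y(E) = 39 (y(E) = 27 + 3*(1*4) = 27 + 3*4 = 27 + 12 = 39)
m(N) = -5292 (m(N) = -3*(-3 - 1*39)² = -3*(-3 - 39)² = -3*(-42)² = -3*1764 = -5292)
(115 + (D(-1, -7) + m(-7)))² = (115 + (0 - 5292))² = (115 - 5292)² = (-5177)² = 26801329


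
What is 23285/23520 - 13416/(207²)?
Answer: 15159881/22395744 ≈ 0.67691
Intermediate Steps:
23285/23520 - 13416/(207²) = 23285*(1/23520) - 13416/42849 = 4657/4704 - 13416*1/42849 = 4657/4704 - 4472/14283 = 15159881/22395744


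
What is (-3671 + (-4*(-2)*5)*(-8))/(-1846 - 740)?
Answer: 3991/2586 ≈ 1.5433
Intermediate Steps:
(-3671 + (-4*(-2)*5)*(-8))/(-1846 - 740) = (-3671 + (8*5)*(-8))/(-2586) = (-3671 + 40*(-8))*(-1/2586) = (-3671 - 320)*(-1/2586) = -3991*(-1/2586) = 3991/2586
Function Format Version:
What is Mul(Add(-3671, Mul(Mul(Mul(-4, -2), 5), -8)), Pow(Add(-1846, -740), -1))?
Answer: Rational(3991, 2586) ≈ 1.5433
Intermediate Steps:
Mul(Add(-3671, Mul(Mul(Mul(-4, -2), 5), -8)), Pow(Add(-1846, -740), -1)) = Mul(Add(-3671, Mul(Mul(8, 5), -8)), Pow(-2586, -1)) = Mul(Add(-3671, Mul(40, -8)), Rational(-1, 2586)) = Mul(Add(-3671, -320), Rational(-1, 2586)) = Mul(-3991, Rational(-1, 2586)) = Rational(3991, 2586)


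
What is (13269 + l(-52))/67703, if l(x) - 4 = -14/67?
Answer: 889277/4536101 ≈ 0.19604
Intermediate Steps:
l(x) = 254/67 (l(x) = 4 - 14/67 = 254/67)
(13269 + l(-52))/67703 = (13269 + 254/67)/67703 = (889277/67)*(1/67703) = 889277/4536101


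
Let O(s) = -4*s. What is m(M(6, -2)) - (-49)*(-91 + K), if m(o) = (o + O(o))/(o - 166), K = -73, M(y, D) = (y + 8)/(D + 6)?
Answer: -2611679/325 ≈ -8035.9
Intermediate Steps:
M(y, D) = (8 + y)/(6 + D)
m(o) = -3*o/(-166 + o) (m(o) = (o - 4*o)/(o - 166) = (-3*o)/(-166 + o) = -3*o/(-166 + o))
m(M(6, -2)) - (-49)*(-91 + K) = -3*(8 + 6)/(6 - 2)/(-166 + (8 + 6)/(6 - 2)) - (-49)*(-91 - 73) = -3*14/4/(-166 + 14/4) - (-49)*(-164) = -3*(1/4)*14/(-166 + (1/4)*14) - 1*8036 = -3*7/2/(-166 + 7/2) - 8036 = -3*7/2/(-325/2) - 8036 = -3*7/2*(-2/325) - 8036 = 21/325 - 8036 = -2611679/325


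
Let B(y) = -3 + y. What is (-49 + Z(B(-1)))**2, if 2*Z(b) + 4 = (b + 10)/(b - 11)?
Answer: 65536/25 ≈ 2621.4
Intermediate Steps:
Z(b) = -2 + (10 + b)/(2*(-11 + b)) (Z(b) = -2 + ((b + 10)/(b - 11))/2 = -2 + ((10 + b)/(-11 + b))/2 = -2 + (10 + b)/(2*(-11 + b)))
(-49 + Z(B(-1)))**2 = (-49 + 3*(18 - (-3 - 1))/(2*(-11 + (-3 - 1))))**2 = (-49 + 3*(18 - 1*(-4))/(2*(-11 - 4)))**2 = (-49 + (3/2)*(18 + 4)/(-15))**2 = (-49 + (3/2)*(-1/15)*22)**2 = (-49 - 11/5)**2 = (-256/5)**2 = 65536/25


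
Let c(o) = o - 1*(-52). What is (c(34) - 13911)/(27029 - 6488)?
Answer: -13825/20541 ≈ -0.67304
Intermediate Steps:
c(o) = 52 + o (c(o) = o + 52 = 52 + o)
(c(34) - 13911)/(27029 - 6488) = ((52 + 34) - 13911)/(27029 - 6488) = (86 - 13911)/20541 = -13825*1/20541 = -13825/20541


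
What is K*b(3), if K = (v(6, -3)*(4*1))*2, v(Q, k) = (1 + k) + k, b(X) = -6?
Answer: 240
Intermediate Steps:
v(Q, k) = 1 + 2*k
K = -40 (K = ((1 + 2*(-3))*(4*1))*2 = ((1 - 6)*4)*2 = -5*4*2 = -20*2 = -40)
K*b(3) = -40*(-6) = 240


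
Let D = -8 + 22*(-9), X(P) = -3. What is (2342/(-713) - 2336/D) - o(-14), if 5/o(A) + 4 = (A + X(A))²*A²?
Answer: 6701095585/831916992 ≈ 8.0550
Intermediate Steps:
D = -206 (D = -8 - 198 = -206)
o(A) = 5/(-4 + A²*(-3 + A)²) (o(A) = 5/(-4 + (A - 3)²*A²) = 5/(-4 + (-3 + A)²*A²) = 5/(-4 + A²*(-3 + A)²))
(2342/(-713) - 2336/D) - o(-14) = (2342/(-713) - 2336/(-206)) - 5/(-4 + (-14)²*(-3 - 14)²) = (2342*(-1/713) - 2336*(-1/206)) - 5/(-4 + 196*(-17)²) = (-2342/713 + 1168/103) - 5/(-4 + 196*289) = 591558/73439 - 5/(-4 + 56644) = 591558/73439 - 5/56640 = 591558/73439 - 1*1/11328 = 591558/73439 - 1/11328 = 6701095585/831916992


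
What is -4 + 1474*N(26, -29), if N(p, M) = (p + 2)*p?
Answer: 1073068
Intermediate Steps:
N(p, M) = p*(2 + p) (N(p, M) = (2 + p)*p = p*(2 + p))
-4 + 1474*N(26, -29) = -4 + 1474*(26*(2 + 26)) = -4 + 1474*(26*28) = -4 + 1474*728 = -4 + 1073072 = 1073068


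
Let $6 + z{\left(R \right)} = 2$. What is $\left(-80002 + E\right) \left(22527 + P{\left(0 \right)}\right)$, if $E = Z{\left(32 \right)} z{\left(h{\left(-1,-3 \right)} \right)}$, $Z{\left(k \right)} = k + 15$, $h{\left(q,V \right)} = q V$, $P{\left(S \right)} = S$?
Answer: $-1806440130$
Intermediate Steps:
$h{\left(q,V \right)} = V q$
$Z{\left(k \right)} = 15 + k$
$z{\left(R \right)} = -4$ ($z{\left(R \right)} = -6 + 2 = -4$)
$E = -188$ ($E = \left(15 + 32\right) \left(-4\right) = 47 \left(-4\right) = -188$)
$\left(-80002 + E\right) \left(22527 + P{\left(0 \right)}\right) = \left(-80002 - 188\right) \left(22527 + 0\right) = \left(-80190\right) 22527 = -1806440130$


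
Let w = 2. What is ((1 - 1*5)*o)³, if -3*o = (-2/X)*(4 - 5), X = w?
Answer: 64/27 ≈ 2.3704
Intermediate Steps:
X = 2
o = -⅓ (o = -(-2/2)*(4 - 5)/3 = -(-2*½)*(-1)/3 = -(-1)*(-1)/3 = -⅓*1 = -⅓ ≈ -0.33333)
((1 - 1*5)*o)³ = ((1 - 1*5)*(-⅓))³ = ((1 - 5)*(-⅓))³ = (-4*(-⅓))³ = (4/3)³ = 64/27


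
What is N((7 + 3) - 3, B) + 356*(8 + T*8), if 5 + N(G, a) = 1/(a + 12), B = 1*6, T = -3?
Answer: -102617/18 ≈ -5700.9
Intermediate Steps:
B = 6
N(G, a) = -5 + 1/(12 + a) (N(G, a) = -5 + 1/(a + 12) = -5 + 1/(12 + a))
N((7 + 3) - 3, B) + 356*(8 + T*8) = (-59 - 5*6)/(12 + 6) + 356*(8 - 3*8) = (-59 - 30)/18 + 356*(8 - 24) = (1/18)*(-89) + 356*(-16) = -89/18 - 5696 = -102617/18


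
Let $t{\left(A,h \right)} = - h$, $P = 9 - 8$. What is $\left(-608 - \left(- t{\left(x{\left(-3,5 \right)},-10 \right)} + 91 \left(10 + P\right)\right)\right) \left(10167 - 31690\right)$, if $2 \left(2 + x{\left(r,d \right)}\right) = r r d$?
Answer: $34415277$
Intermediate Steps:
$x{\left(r,d \right)} = -2 + \frac{d r^{2}}{2}$ ($x{\left(r,d \right)} = -2 + \frac{r r d}{2} = -2 + \frac{r d r}{2} = -2 + \frac{d r^{2}}{2}$)
$P = 1$
$\left(-608 - \left(- t{\left(x{\left(-3,5 \right)},-10 \right)} + 91 \left(10 + P\right)\right)\right) \left(10167 - 31690\right) = \left(-608 - \left(-10 + 91 \left(10 + 1\right)\right)\right) \left(10167 - 31690\right) = \left(-608 + \left(\left(-91\right) 11 + 10\right)\right) \left(-21523\right) = \left(-608 + \left(-1001 + 10\right)\right) \left(-21523\right) = \left(-608 - 991\right) \left(-21523\right) = \left(-1599\right) \left(-21523\right) = 34415277$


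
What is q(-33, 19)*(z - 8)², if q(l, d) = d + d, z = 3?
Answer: 950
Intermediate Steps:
q(l, d) = 2*d
q(-33, 19)*(z - 8)² = (2*19)*(3 - 8)² = 38*(-5)² = 38*25 = 950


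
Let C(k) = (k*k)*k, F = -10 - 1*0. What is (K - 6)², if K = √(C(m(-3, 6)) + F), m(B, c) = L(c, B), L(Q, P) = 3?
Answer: (6 - √17)² ≈ 3.5227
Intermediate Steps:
m(B, c) = 3
F = -10 (F = -10 + 0 = -10)
C(k) = k³ (C(k) = k²*k = k³)
K = √17 (K = √(3³ - 10) = √(27 - 10) = √17 ≈ 4.1231)
(K - 6)² = (√17 - 6)² = (-6 + √17)²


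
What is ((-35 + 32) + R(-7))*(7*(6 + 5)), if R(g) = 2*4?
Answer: 385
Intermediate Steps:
R(g) = 8
((-35 + 32) + R(-7))*(7*(6 + 5)) = ((-35 + 32) + 8)*(7*(6 + 5)) = (-3 + 8)*(7*11) = 5*77 = 385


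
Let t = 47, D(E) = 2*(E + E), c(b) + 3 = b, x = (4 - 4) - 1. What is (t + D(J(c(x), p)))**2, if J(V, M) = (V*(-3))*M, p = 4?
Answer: 57121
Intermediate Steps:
x = -1 (x = 0 - 1 = -1)
c(b) = -3 + b
J(V, M) = -3*M*V (J(V, M) = (-3*V)*M = -3*M*V)
D(E) = 4*E (D(E) = 2*(2*E) = 4*E)
(t + D(J(c(x), p)))**2 = (47 + 4*(-3*4*(-3 - 1)))**2 = (47 + 4*(-3*4*(-4)))**2 = (47 + 4*48)**2 = (47 + 192)**2 = 239**2 = 57121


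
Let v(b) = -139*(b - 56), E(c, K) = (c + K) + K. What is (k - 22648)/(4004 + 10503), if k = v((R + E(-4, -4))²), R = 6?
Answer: -19868/14507 ≈ -1.3695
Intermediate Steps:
E(c, K) = c + 2*K (E(c, K) = (K + c) + K = c + 2*K)
v(b) = 7784 - 139*b (v(b) = -139*(-56 + b) = 7784 - 139*b)
k = 2780 (k = 7784 - 139*(6 + (-4 + 2*(-4)))² = 7784 - 139*(6 + (-4 - 8))² = 7784 - 139*(6 - 12)² = 7784 - 139*(-6)² = 7784 - 139*36 = 7784 - 5004 = 2780)
(k - 22648)/(4004 + 10503) = (2780 - 22648)/(4004 + 10503) = -19868/14507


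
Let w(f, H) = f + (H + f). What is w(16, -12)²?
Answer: 400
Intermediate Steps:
w(f, H) = H + 2*f
w(16, -12)² = (-12 + 2*16)² = (-12 + 32)² = 20² = 400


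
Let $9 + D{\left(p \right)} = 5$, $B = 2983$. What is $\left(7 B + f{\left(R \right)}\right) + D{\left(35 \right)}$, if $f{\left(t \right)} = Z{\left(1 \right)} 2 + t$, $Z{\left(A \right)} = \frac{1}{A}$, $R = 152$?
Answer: $21031$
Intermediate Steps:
$D{\left(p \right)} = -4$ ($D{\left(p \right)} = -9 + 5 = -4$)
$f{\left(t \right)} = 2 + t$ ($f{\left(t \right)} = 1^{-1} \cdot 2 + t = 1 \cdot 2 + t = 2 + t$)
$\left(7 B + f{\left(R \right)}\right) + D{\left(35 \right)} = \left(7 \cdot 2983 + \left(2 + 152\right)\right) - 4 = \left(20881 + 154\right) - 4 = 21035 - 4 = 21031$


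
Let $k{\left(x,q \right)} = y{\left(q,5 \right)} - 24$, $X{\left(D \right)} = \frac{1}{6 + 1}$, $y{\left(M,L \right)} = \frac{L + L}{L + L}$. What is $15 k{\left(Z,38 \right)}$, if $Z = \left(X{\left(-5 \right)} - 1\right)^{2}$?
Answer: $-345$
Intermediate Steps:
$y{\left(M,L \right)} = 1$ ($y{\left(M,L \right)} = \frac{2 L}{2 L} = 2 L \frac{1}{2 L} = 1$)
$X{\left(D \right)} = \frac{1}{7}$
$Z = \frac{36}{49}$ ($Z = \left(\frac{1}{7} - 1\right)^{2} = \left(- \frac{6}{7}\right)^{2} = \frac{36}{49} \approx 0.73469$)
$k{\left(x,q \right)} = -23$ ($k{\left(x,q \right)} = 1 - 24 = -23$)
$15 k{\left(Z,38 \right)} = 15 \left(-23\right) = -345$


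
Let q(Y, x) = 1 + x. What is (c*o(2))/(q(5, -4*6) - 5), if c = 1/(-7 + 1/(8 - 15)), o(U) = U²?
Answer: 1/50 ≈ 0.020000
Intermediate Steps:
c = -7/50 (c = 1/(-7 + 1/(-7)) = 1/(-7 - ⅐) = 1/(-50/7) = -7/50 ≈ -0.14000)
(c*o(2))/(q(5, -4*6) - 5) = (-7/50*2²)/((1 - 4*6) - 5) = (-7/50*4)/((1 - 24) - 5) = -14/(25*(-23 - 5)) = -14/25/(-28) = -14/25*(-1/28) = 1/50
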